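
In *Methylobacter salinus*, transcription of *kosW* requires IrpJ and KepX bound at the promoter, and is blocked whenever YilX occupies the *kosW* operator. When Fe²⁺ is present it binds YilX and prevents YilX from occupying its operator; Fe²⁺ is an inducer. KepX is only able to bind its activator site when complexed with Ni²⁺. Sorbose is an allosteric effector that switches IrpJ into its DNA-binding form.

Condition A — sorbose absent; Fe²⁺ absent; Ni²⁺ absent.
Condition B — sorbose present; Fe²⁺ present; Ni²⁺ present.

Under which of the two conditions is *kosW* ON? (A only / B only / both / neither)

Condition A:
Sorbose is absent, so IrpJ is inactive.
Fe²⁺ is absent, so YilX is active.
Ni²⁺ is absent, so KepX is inactive.
With repressor YilX bound, *kosW* is not transcribed.
→ *kosW* is OFF in A.
Condition B:
Sorbose is present, so IrpJ is active.
Fe²⁺ is present, so YilX is inactive.
Ni²⁺ is present, so KepX is active.
No repressor is bound and IrpJ and KepX are active, so *kosW* is transcribed.
→ *kosW* is ON in B.

B only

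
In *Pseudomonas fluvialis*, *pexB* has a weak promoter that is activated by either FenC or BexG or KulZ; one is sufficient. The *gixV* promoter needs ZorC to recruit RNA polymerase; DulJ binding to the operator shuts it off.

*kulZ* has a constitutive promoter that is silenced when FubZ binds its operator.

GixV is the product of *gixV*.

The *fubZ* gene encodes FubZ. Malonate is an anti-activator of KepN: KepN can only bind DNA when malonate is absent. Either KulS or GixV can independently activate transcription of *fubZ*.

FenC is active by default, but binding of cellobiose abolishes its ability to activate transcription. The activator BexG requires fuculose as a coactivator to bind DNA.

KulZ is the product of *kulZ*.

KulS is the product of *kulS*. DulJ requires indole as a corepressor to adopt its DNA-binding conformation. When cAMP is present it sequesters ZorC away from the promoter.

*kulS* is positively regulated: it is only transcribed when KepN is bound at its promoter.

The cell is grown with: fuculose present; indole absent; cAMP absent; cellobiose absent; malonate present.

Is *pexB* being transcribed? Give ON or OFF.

Cellobiose is absent, so FenC is active.
Fuculose is present, so BexG is active.
Malonate is present, so KepN is inactive.
Required activator KepN is absent, so *kulS* is not transcribed.
So KulS is not produced.
cAMP is absent, so ZorC is active.
Indole is absent, so DulJ is inactive.
No repressor is bound and ZorC is active, so *gixV* is transcribed.
So GixV is produced and active.
Activator GixV is present, so *fubZ* is transcribed.
So FubZ is produced and active.
With repressor FubZ bound, *kulZ* is not transcribed.
So KulZ is not produced.
Activator FenC is present, so *pexB* is transcribed.

ON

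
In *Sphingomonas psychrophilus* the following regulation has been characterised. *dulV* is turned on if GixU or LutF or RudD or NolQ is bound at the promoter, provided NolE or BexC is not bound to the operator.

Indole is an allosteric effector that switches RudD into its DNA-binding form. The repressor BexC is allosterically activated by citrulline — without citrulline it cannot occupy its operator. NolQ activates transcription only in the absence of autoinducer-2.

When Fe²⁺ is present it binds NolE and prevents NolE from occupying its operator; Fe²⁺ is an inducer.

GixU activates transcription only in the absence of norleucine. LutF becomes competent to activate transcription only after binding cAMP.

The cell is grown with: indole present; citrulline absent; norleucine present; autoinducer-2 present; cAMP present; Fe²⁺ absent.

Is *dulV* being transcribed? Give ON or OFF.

OFF

Norleucine is present, so GixU is inactive.
cAMP is present, so LutF is active.
Indole is present, so RudD is active.
Fe²⁺ is absent, so NolE is active.
Citrulline is absent, so BexC is inactive.
Autoinducer-2 is present, so NolQ is inactive.
With repressor NolE bound, *dulV* is not transcribed.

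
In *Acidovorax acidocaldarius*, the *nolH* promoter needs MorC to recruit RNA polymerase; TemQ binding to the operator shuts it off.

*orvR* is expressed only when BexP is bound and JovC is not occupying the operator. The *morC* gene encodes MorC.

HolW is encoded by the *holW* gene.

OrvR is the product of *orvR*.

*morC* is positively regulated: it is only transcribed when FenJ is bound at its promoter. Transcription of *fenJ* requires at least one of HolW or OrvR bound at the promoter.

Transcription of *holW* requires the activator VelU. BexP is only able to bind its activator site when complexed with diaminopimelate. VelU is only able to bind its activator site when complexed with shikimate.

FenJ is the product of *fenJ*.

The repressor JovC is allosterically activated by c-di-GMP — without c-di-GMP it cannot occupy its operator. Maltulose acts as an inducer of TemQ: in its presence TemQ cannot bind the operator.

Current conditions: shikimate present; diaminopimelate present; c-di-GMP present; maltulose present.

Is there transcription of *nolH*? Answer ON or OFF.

ON

Shikimate is present, so VelU is active.
No repressor is bound and VelU is active, so *holW* is transcribed.
So HolW is produced and active.
Diaminopimelate is present, so BexP is active.
c-di-GMP is present, so JovC is active.
With repressor JovC bound, *orvR* is not transcribed.
So OrvR is not produced.
Activator HolW is present, so *fenJ* is transcribed.
So FenJ is produced and active.
No repressor is bound and FenJ is active, so *morC* is transcribed.
So MorC is produced and active.
Maltulose is present, so TemQ is inactive.
No repressor is bound and MorC is active, so *nolH* is transcribed.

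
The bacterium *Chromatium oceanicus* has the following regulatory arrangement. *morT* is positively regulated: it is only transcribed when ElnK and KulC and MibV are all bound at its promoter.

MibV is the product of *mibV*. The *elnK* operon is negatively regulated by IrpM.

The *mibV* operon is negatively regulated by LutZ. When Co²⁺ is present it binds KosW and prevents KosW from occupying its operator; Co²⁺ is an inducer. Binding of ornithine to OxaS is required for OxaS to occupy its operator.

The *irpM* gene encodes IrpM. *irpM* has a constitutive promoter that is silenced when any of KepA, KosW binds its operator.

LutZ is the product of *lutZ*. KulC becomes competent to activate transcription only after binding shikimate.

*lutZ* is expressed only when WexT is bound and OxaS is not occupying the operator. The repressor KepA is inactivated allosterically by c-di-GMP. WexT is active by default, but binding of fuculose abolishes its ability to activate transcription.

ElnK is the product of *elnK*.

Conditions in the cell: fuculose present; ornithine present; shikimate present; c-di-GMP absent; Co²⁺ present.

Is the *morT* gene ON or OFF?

ON

c-di-GMP is absent, so KepA is active.
Co²⁺ is present, so KosW is inactive.
With repressor KepA bound, *irpM* is not transcribed.
So IrpM is not produced.
With no repressor bound, *elnK* is transcribed.
So ElnK is produced and active.
Shikimate is present, so KulC is active.
Fuculose is present, so WexT is inactive.
Ornithine is present, so OxaS is active.
With repressor OxaS bound, *lutZ* is not transcribed.
So LutZ is not produced.
With no repressor bound, *mibV* is transcribed.
So MibV is produced and active.
No repressor is bound and ElnK and KulC and MibV are active, so *morT* is transcribed.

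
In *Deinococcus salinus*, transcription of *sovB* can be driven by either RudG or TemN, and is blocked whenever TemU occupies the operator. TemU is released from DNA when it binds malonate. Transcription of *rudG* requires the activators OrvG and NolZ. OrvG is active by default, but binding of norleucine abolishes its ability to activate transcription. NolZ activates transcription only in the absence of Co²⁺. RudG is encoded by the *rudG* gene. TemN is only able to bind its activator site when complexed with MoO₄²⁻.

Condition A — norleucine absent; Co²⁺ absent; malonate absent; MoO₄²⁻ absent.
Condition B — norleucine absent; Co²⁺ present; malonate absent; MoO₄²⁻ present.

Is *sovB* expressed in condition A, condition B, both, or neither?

Condition A:
Norleucine is absent, so OrvG is active.
Co²⁺ is absent, so NolZ is active.
No repressor is bound and OrvG and NolZ are active, so *rudG* is transcribed.
So RudG is produced and active.
Malonate is absent, so TemU is active.
MoO₄²⁻ is absent, so TemN is inactive.
With repressor TemU bound, *sovB* is not transcribed.
→ *sovB* is OFF in A.
Condition B:
Norleucine is absent, so OrvG is active.
Co²⁺ is present, so NolZ is inactive.
Required activator NolZ is absent, so *rudG* is not transcribed.
So RudG is not produced.
Malonate is absent, so TemU is active.
MoO₄²⁻ is present, so TemN is active.
With repressor TemU bound, *sovB* is not transcribed.
→ *sovB* is OFF in B.

neither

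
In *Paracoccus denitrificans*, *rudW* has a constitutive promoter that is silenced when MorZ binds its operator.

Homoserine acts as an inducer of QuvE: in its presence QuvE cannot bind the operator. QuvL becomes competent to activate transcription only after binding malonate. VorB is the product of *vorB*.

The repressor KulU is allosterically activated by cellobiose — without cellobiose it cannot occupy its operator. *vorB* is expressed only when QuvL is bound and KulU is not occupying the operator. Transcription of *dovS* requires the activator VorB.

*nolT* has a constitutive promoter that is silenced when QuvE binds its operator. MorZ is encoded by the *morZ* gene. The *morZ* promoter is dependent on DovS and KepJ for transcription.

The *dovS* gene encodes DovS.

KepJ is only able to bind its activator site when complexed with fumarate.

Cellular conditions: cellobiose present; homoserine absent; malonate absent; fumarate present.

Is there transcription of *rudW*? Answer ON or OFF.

Cellobiose is present, so KulU is active.
Malonate is absent, so QuvL is inactive.
With repressor KulU bound, *vorB* is not transcribed.
So VorB is not produced.
Required activator VorB is absent, so *dovS* is not transcribed.
So DovS is not produced.
Fumarate is present, so KepJ is active.
Required activator DovS is absent, so *morZ* is not transcribed.
So MorZ is not produced.
With no repressor bound, *rudW* is transcribed.

ON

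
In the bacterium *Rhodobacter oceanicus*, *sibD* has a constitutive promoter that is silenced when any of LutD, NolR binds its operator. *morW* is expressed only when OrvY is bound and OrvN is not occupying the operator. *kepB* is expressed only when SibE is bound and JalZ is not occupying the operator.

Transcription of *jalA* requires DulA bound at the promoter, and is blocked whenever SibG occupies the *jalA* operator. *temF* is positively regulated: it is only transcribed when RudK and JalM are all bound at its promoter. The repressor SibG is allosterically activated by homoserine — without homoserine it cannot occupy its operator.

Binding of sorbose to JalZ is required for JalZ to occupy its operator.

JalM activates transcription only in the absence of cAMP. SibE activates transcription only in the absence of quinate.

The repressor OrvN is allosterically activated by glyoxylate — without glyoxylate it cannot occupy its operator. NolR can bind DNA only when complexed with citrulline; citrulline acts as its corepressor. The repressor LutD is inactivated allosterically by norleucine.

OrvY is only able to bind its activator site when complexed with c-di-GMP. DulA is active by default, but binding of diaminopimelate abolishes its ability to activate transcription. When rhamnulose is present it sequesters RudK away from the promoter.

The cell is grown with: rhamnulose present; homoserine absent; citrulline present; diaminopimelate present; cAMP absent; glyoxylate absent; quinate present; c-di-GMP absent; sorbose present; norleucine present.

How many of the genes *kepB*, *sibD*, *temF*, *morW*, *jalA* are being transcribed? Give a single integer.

0

Sorbose is present, so JalZ is active.
Quinate is present, so SibE is inactive.
With repressor JalZ bound, *kepB* is not transcribed.
→ *kepB* is OFF.
Norleucine is present, so LutD is inactive.
Citrulline is present, so NolR is active.
With repressor NolR bound, *sibD* is not transcribed.
→ *sibD* is OFF.
Rhamnulose is present, so RudK is inactive.
cAMP is absent, so JalM is active.
Required activator RudK is absent, so *temF* is not transcribed.
→ *temF* is OFF.
c-di-GMP is absent, so OrvY is inactive.
Glyoxylate is absent, so OrvN is inactive.
Required activator OrvY is absent, so *morW* is not transcribed.
→ *morW* is OFF.
Diaminopimelate is present, so DulA is inactive.
Homoserine is absent, so SibG is inactive.
Required activator DulA is absent, so *jalA* is not transcribed.
→ *jalA* is OFF.
0 of the 5 genes are transcribed.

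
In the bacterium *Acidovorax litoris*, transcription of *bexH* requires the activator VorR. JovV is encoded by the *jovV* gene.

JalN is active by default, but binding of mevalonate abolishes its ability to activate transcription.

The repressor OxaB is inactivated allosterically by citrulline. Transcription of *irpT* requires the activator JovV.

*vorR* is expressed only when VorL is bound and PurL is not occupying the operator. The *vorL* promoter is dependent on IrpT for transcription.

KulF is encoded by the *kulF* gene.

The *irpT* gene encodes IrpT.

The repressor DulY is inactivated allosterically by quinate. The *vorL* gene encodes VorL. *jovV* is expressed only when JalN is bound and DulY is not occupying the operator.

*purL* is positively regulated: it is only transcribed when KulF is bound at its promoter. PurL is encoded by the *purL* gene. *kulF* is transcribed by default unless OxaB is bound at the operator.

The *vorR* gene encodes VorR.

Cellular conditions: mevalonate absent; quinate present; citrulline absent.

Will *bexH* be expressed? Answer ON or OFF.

ON

Mevalonate is absent, so JalN is active.
Quinate is present, so DulY is inactive.
No repressor is bound and JalN is active, so *jovV* is transcribed.
So JovV is produced and active.
No repressor is bound and JovV is active, so *irpT* is transcribed.
So IrpT is produced and active.
No repressor is bound and IrpT is active, so *vorL* is transcribed.
So VorL is produced and active.
Citrulline is absent, so OxaB is active.
With repressor OxaB bound, *kulF* is not transcribed.
So KulF is not produced.
Required activator KulF is absent, so *purL* is not transcribed.
So PurL is not produced.
No repressor is bound and VorL is active, so *vorR* is transcribed.
So VorR is produced and active.
No repressor is bound and VorR is active, so *bexH* is transcribed.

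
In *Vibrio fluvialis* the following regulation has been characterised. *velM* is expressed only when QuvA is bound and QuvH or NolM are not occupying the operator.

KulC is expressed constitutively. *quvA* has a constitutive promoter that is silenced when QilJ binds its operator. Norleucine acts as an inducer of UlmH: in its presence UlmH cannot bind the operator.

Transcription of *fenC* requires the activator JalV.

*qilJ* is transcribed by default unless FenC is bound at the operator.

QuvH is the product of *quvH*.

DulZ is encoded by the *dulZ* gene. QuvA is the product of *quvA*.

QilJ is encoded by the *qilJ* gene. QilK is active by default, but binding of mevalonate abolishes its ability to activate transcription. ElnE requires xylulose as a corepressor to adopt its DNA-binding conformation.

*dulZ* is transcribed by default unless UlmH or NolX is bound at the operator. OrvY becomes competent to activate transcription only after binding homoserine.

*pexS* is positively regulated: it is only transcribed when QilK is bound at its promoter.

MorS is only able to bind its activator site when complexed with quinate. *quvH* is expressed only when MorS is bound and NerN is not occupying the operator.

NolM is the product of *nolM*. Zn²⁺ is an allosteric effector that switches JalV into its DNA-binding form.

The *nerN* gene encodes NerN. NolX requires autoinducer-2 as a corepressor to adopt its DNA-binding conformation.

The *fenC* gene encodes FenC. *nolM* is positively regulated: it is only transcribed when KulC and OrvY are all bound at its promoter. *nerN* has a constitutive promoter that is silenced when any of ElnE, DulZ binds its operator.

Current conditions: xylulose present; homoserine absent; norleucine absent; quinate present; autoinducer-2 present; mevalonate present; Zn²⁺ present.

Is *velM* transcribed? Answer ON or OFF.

OFF

Quinate is present, so MorS is active.
Xylulose is present, so ElnE is active.
Norleucine is absent, so UlmH is active.
Autoinducer-2 is present, so NolX is active.
With repressor UlmH bound, *dulZ* is not transcribed.
So DulZ is not produced.
With repressor ElnE bound, *nerN* is not transcribed.
So NerN is not produced.
No repressor is bound and MorS is active, so *quvH* is transcribed.
So QuvH is produced and active.
Zn²⁺ is present, so JalV is active.
No repressor is bound and JalV is active, so *fenC* is transcribed.
So FenC is produced and active.
With repressor FenC bound, *qilJ* is not transcribed.
So QilJ is not produced.
With no repressor bound, *quvA* is transcribed.
So QuvA is produced and active.
KulC is produced constitutively and is active.
Homoserine is absent, so OrvY is inactive.
Required activator OrvY is absent, so *nolM* is not transcribed.
So NolM is not produced.
With repressor QuvH bound, *velM* is not transcribed.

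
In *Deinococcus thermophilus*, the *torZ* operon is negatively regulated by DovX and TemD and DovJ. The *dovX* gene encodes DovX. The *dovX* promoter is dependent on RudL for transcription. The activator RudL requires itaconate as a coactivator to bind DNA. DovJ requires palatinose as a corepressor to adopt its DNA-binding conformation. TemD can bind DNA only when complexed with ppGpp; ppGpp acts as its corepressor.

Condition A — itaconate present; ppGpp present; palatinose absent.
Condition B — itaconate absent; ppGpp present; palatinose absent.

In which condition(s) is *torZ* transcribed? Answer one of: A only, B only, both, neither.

neither

Condition A:
Itaconate is present, so RudL is active.
No repressor is bound and RudL is active, so *dovX* is transcribed.
So DovX is produced and active.
ppGpp is present, so TemD is active.
Palatinose is absent, so DovJ is inactive.
With repressor DovX bound, *torZ* is not transcribed.
→ *torZ* is OFF in A.
Condition B:
Itaconate is absent, so RudL is inactive.
Required activator RudL is absent, so *dovX* is not transcribed.
So DovX is not produced.
ppGpp is present, so TemD is active.
Palatinose is absent, so DovJ is inactive.
With repressor TemD bound, *torZ* is not transcribed.
→ *torZ* is OFF in B.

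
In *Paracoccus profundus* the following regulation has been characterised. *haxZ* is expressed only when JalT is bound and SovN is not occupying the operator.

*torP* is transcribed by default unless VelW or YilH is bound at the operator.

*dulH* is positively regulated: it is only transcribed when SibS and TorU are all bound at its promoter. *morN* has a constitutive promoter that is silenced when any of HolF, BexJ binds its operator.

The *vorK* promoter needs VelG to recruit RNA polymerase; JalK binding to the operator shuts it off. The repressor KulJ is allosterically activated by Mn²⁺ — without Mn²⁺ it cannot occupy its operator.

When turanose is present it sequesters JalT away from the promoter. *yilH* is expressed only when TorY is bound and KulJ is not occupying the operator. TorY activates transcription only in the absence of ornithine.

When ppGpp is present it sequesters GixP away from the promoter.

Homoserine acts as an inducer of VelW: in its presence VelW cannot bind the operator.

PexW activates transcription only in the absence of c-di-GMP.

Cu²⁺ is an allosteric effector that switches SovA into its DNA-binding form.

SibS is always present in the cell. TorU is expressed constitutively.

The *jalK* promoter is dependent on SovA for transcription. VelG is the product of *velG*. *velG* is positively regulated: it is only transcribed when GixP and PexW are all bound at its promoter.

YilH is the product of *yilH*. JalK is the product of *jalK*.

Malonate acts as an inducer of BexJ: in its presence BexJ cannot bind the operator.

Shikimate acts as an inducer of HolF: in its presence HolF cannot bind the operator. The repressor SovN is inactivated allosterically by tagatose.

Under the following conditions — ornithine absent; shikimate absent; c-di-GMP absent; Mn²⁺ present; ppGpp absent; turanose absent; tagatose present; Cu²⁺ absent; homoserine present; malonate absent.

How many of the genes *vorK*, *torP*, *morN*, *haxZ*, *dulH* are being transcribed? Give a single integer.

4

Cu²⁺ is absent, so SovA is inactive.
Required activator SovA is absent, so *jalK* is not transcribed.
So JalK is not produced.
ppGpp is absent, so GixP is active.
c-di-GMP is absent, so PexW is active.
No repressor is bound and GixP and PexW are active, so *velG* is transcribed.
So VelG is produced and active.
No repressor is bound and VelG is active, so *vorK* is transcribed.
→ *vorK* is ON.
Homoserine is present, so VelW is inactive.
Ornithine is absent, so TorY is active.
Mn²⁺ is present, so KulJ is active.
With repressor KulJ bound, *yilH* is not transcribed.
So YilH is not produced.
With no repressor bound, *torP* is transcribed.
→ *torP* is ON.
Shikimate is absent, so HolF is active.
Malonate is absent, so BexJ is active.
With repressor HolF bound, *morN* is not transcribed.
→ *morN* is OFF.
Tagatose is present, so SovN is inactive.
Turanose is absent, so JalT is active.
No repressor is bound and JalT is active, so *haxZ* is transcribed.
→ *haxZ* is ON.
SibS is produced constitutively and is active.
TorU is produced constitutively and is active.
No repressor is bound and SibS and TorU are active, so *dulH* is transcribed.
→ *dulH* is ON.
4 of the 5 genes are transcribed.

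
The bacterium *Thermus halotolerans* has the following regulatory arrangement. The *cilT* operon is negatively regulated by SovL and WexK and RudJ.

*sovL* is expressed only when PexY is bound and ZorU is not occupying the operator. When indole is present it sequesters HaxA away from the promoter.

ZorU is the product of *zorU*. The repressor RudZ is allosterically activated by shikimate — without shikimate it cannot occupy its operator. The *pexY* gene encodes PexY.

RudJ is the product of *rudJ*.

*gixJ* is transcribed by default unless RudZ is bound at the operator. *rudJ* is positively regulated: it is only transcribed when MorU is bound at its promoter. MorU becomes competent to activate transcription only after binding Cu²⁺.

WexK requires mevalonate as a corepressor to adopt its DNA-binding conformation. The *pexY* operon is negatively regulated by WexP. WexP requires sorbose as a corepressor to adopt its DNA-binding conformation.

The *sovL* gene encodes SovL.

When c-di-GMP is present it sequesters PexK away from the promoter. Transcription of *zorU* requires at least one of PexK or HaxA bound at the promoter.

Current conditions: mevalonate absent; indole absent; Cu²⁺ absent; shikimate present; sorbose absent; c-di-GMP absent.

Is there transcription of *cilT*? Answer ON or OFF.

Sorbose is absent, so WexP is inactive.
With no repressor bound, *pexY* is transcribed.
So PexY is produced and active.
c-di-GMP is absent, so PexK is active.
Indole is absent, so HaxA is active.
Activator PexK is present, so *zorU* is transcribed.
So ZorU is produced and active.
With repressor ZorU bound, *sovL* is not transcribed.
So SovL is not produced.
Mevalonate is absent, so WexK is inactive.
Cu²⁺ is absent, so MorU is inactive.
Required activator MorU is absent, so *rudJ* is not transcribed.
So RudJ is not produced.
With no repressor bound, *cilT* is transcribed.

ON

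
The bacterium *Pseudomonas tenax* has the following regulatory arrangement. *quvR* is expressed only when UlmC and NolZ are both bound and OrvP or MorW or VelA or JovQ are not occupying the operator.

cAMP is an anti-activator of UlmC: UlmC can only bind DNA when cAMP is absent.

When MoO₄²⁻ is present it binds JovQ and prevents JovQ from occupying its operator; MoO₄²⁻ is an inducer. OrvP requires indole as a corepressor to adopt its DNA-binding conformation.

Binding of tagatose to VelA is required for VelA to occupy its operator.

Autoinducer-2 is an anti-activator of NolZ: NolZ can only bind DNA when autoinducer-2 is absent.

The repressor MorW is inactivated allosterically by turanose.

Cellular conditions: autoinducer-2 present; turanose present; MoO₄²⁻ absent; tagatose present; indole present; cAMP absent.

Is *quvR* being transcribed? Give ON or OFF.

cAMP is absent, so UlmC is active.
Indole is present, so OrvP is active.
Turanose is present, so MorW is inactive.
Tagatose is present, so VelA is active.
MoO₄²⁻ is absent, so JovQ is active.
Autoinducer-2 is present, so NolZ is inactive.
With repressor OrvP bound, *quvR* is not transcribed.

OFF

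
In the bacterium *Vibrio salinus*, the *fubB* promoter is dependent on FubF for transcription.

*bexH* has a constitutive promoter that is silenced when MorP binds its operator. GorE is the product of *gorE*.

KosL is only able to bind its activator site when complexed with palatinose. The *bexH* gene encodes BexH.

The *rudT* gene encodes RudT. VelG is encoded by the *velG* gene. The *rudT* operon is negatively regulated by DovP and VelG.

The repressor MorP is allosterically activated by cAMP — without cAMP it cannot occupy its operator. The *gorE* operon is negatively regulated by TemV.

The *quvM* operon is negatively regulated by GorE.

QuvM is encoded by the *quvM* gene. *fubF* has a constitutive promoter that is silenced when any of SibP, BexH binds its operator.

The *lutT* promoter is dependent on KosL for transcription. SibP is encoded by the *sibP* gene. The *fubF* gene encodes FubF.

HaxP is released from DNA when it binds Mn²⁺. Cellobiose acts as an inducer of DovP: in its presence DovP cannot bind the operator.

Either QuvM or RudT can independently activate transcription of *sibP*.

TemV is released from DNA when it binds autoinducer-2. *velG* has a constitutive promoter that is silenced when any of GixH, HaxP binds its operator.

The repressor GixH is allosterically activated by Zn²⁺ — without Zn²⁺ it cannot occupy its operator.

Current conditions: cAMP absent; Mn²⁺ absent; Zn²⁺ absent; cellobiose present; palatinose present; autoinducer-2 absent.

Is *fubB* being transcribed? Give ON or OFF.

OFF

Autoinducer-2 is absent, so TemV is active.
With repressor TemV bound, *gorE* is not transcribed.
So GorE is not produced.
With no repressor bound, *quvM* is transcribed.
So QuvM is produced and active.
Cellobiose is present, so DovP is inactive.
Zn²⁺ is absent, so GixH is inactive.
Mn²⁺ is absent, so HaxP is active.
With repressor HaxP bound, *velG* is not transcribed.
So VelG is not produced.
With no repressor bound, *rudT* is transcribed.
So RudT is produced and active.
Activator QuvM is present, so *sibP* is transcribed.
So SibP is produced and active.
cAMP is absent, so MorP is inactive.
With no repressor bound, *bexH* is transcribed.
So BexH is produced and active.
With repressor SibP bound, *fubF* is not transcribed.
So FubF is not produced.
Required activator FubF is absent, so *fubB* is not transcribed.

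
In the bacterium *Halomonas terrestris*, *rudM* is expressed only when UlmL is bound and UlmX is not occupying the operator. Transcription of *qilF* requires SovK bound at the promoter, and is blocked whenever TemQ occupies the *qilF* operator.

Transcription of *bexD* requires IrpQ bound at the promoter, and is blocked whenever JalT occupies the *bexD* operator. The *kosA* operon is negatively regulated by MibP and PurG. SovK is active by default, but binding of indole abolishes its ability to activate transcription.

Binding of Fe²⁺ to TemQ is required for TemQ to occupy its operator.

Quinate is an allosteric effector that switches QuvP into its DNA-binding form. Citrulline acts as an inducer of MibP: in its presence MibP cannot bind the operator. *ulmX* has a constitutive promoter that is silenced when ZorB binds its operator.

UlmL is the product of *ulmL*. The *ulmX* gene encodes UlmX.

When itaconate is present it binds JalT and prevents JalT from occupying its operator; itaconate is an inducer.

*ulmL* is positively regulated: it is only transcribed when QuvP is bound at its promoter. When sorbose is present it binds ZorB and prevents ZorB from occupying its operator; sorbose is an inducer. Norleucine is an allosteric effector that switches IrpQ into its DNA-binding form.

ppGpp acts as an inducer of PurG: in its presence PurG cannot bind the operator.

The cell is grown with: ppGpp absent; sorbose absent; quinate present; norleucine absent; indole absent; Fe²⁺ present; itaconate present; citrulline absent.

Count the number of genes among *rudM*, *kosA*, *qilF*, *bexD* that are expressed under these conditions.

1

Sorbose is absent, so ZorB is active.
With repressor ZorB bound, *ulmX* is not transcribed.
So UlmX is not produced.
Quinate is present, so QuvP is active.
No repressor is bound and QuvP is active, so *ulmL* is transcribed.
So UlmL is produced and active.
No repressor is bound and UlmL is active, so *rudM* is transcribed.
→ *rudM* is ON.
Citrulline is absent, so MibP is active.
ppGpp is absent, so PurG is active.
With repressor MibP bound, *kosA* is not transcribed.
→ *kosA* is OFF.
Fe²⁺ is present, so TemQ is active.
Indole is absent, so SovK is active.
With repressor TemQ bound, *qilF* is not transcribed.
→ *qilF* is OFF.
Itaconate is present, so JalT is inactive.
Norleucine is absent, so IrpQ is inactive.
Required activator IrpQ is absent, so *bexD* is not transcribed.
→ *bexD* is OFF.
1 of the 4 genes is transcribed.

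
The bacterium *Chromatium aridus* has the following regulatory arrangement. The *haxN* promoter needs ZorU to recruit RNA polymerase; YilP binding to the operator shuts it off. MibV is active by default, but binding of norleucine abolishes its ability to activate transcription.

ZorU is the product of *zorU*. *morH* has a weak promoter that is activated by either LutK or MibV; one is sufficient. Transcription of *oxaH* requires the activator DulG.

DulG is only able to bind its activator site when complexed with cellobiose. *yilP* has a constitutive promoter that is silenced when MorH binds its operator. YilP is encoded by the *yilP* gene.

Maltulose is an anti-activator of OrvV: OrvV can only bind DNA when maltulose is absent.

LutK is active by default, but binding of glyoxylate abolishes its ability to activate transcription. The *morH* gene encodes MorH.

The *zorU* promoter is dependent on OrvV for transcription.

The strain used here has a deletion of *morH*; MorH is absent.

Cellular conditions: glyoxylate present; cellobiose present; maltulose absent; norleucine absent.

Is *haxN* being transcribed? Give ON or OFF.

Maltulose is absent, so OrvV is active.
No repressor is bound and OrvV is active, so *zorU* is transcribed.
So ZorU is produced and active.
MorH is non-functional in this strain, so it has no effect.
With no repressor bound, *yilP* is transcribed.
So YilP is produced and active.
With repressor YilP bound, *haxN* is not transcribed.

OFF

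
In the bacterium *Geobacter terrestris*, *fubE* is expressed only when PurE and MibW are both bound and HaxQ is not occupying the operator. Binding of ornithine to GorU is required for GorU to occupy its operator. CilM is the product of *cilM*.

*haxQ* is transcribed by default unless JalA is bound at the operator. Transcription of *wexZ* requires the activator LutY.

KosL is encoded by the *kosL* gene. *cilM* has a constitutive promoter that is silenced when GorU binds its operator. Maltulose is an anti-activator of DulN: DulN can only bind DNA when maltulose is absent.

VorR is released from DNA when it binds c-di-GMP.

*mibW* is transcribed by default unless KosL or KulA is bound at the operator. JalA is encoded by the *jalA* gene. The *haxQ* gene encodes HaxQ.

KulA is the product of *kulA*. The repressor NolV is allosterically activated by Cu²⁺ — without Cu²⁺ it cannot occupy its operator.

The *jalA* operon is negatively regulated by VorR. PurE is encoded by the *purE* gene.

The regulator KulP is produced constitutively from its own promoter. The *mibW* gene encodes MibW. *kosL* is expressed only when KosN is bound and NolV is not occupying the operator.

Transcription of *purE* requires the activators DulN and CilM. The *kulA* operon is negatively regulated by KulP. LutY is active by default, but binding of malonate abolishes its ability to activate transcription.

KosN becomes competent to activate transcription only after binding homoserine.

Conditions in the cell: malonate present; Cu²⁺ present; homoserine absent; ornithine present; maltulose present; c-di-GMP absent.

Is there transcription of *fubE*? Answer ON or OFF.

OFF

Maltulose is present, so DulN is inactive.
Ornithine is present, so GorU is active.
With repressor GorU bound, *cilM* is not transcribed.
So CilM is not produced.
Required activator DulN is absent, so *purE* is not transcribed.
So PurE is not produced.
Cu²⁺ is present, so NolV is active.
Homoserine is absent, so KosN is inactive.
With repressor NolV bound, *kosL* is not transcribed.
So KosL is not produced.
KulP is produced constitutively and is active.
With repressor KulP bound, *kulA* is not transcribed.
So KulA is not produced.
With no repressor bound, *mibW* is transcribed.
So MibW is produced and active.
c-di-GMP is absent, so VorR is active.
With repressor VorR bound, *jalA* is not transcribed.
So JalA is not produced.
With no repressor bound, *haxQ* is transcribed.
So HaxQ is produced and active.
With repressor HaxQ bound, *fubE* is not transcribed.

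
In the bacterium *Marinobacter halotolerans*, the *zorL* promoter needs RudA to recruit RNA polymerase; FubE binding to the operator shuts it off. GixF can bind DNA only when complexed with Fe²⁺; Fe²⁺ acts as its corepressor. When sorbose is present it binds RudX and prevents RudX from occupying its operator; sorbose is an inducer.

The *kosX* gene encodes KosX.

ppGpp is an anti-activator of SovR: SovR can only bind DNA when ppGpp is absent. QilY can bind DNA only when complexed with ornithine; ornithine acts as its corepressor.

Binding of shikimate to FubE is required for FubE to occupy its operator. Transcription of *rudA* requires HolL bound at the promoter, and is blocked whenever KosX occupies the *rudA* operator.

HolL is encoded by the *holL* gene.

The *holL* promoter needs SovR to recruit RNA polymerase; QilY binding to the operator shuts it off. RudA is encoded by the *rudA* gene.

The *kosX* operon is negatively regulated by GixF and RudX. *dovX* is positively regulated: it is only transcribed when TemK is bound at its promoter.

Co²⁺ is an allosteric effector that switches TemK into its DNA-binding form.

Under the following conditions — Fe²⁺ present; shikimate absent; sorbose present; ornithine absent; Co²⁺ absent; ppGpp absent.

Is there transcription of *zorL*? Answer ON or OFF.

Ornithine is absent, so QilY is inactive.
ppGpp is absent, so SovR is active.
No repressor is bound and SovR is active, so *holL* is transcribed.
So HolL is produced and active.
Fe²⁺ is present, so GixF is active.
Sorbose is present, so RudX is inactive.
With repressor GixF bound, *kosX* is not transcribed.
So KosX is not produced.
No repressor is bound and HolL is active, so *rudA* is transcribed.
So RudA is produced and active.
Shikimate is absent, so FubE is inactive.
No repressor is bound and RudA is active, so *zorL* is transcribed.

ON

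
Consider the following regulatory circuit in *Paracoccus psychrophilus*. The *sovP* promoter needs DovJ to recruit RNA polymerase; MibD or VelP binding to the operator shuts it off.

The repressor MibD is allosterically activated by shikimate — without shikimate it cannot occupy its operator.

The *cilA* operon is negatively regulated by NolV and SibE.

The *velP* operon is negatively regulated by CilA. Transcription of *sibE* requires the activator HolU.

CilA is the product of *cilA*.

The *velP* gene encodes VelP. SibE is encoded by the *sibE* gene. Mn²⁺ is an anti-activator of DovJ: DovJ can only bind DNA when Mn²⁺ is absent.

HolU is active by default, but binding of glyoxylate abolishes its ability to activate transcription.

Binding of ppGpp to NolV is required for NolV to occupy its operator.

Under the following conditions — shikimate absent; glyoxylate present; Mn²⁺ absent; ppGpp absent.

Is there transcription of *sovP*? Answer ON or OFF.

ON

Shikimate is absent, so MibD is inactive.
ppGpp is absent, so NolV is inactive.
Glyoxylate is present, so HolU is inactive.
Required activator HolU is absent, so *sibE* is not transcribed.
So SibE is not produced.
With no repressor bound, *cilA* is transcribed.
So CilA is produced and active.
With repressor CilA bound, *velP* is not transcribed.
So VelP is not produced.
Mn²⁺ is absent, so DovJ is active.
No repressor is bound and DovJ is active, so *sovP* is transcribed.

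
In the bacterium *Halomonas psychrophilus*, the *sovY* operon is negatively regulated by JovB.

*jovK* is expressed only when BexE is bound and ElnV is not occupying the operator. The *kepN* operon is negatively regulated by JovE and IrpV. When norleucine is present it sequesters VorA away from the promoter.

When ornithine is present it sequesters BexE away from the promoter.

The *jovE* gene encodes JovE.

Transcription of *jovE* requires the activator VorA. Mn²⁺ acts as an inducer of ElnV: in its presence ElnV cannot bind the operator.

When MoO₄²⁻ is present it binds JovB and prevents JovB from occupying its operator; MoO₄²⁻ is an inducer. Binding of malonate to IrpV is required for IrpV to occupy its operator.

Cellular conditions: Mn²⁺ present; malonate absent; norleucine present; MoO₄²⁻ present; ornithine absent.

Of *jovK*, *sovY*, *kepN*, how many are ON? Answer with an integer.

3

Ornithine is absent, so BexE is active.
Mn²⁺ is present, so ElnV is inactive.
No repressor is bound and BexE is active, so *jovK* is transcribed.
→ *jovK* is ON.
MoO₄²⁻ is present, so JovB is inactive.
With no repressor bound, *sovY* is transcribed.
→ *sovY* is ON.
Norleucine is present, so VorA is inactive.
Required activator VorA is absent, so *jovE* is not transcribed.
So JovE is not produced.
Malonate is absent, so IrpV is inactive.
With no repressor bound, *kepN* is transcribed.
→ *kepN* is ON.
3 of the 3 genes are transcribed.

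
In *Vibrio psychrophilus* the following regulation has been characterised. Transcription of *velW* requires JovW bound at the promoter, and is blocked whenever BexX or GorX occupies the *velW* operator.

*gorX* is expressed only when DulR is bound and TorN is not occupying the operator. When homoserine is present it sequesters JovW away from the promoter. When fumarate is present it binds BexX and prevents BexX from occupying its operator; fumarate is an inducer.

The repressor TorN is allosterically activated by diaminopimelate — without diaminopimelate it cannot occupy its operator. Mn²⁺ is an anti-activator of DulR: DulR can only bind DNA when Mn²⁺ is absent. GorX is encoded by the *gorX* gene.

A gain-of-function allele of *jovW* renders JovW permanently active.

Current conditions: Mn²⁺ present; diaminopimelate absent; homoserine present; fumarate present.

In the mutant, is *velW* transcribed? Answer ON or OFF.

ON

Fumarate is present, so BexX is inactive.
Diaminopimelate is absent, so TorN is inactive.
Mn²⁺ is present, so DulR is inactive.
Required activator DulR is absent, so *gorX* is not transcribed.
So GorX is not produced.
JovW is constitutively active in this strain.
No repressor is bound and JovW is active, so *velW* is transcribed.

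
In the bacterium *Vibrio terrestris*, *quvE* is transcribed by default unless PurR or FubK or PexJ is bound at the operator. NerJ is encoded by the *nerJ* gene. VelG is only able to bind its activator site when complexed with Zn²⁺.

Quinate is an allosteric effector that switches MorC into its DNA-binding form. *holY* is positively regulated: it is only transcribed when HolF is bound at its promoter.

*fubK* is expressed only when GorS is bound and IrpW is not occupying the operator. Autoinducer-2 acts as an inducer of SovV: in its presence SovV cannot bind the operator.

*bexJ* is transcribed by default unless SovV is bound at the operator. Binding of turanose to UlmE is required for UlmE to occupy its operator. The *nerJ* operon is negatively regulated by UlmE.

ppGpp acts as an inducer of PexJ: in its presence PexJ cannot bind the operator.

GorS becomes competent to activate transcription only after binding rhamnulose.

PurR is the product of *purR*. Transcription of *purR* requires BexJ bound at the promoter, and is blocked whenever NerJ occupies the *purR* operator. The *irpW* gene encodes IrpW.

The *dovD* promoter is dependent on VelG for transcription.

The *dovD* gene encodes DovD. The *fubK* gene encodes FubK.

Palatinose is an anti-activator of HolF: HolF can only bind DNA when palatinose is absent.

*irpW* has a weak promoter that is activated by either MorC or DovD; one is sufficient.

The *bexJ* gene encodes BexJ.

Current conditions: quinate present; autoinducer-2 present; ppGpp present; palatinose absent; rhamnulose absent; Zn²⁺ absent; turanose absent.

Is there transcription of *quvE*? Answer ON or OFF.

Autoinducer-2 is present, so SovV is inactive.
With no repressor bound, *bexJ* is transcribed.
So BexJ is produced and active.
Turanose is absent, so UlmE is inactive.
With no repressor bound, *nerJ* is transcribed.
So NerJ is produced and active.
With repressor NerJ bound, *purR* is not transcribed.
So PurR is not produced.
Quinate is present, so MorC is active.
Zn²⁺ is absent, so VelG is inactive.
Required activator VelG is absent, so *dovD* is not transcribed.
So DovD is not produced.
Activator MorC is present, so *irpW* is transcribed.
So IrpW is produced and active.
Rhamnulose is absent, so GorS is inactive.
With repressor IrpW bound, *fubK* is not transcribed.
So FubK is not produced.
ppGpp is present, so PexJ is inactive.
With no repressor bound, *quvE* is transcribed.

ON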